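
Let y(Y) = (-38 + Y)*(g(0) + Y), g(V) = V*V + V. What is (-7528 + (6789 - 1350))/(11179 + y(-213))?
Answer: -2089/64642 ≈ -0.032316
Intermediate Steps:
g(V) = V + V² (g(V) = V² + V = V + V²)
y(Y) = Y*(-38 + Y) (y(Y) = (-38 + Y)*(0*(1 + 0) + Y) = (-38 + Y)*(0*1 + Y) = (-38 + Y)*(0 + Y) = (-38 + Y)*Y = Y*(-38 + Y))
(-7528 + (6789 - 1350))/(11179 + y(-213)) = (-7528 + (6789 - 1350))/(11179 - 213*(-38 - 213)) = (-7528 + 5439)/(11179 - 213*(-251)) = -2089/(11179 + 53463) = -2089/64642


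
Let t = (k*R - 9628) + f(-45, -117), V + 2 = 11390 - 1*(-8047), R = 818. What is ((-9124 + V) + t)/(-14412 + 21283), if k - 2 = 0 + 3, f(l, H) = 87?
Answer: 4860/6871 ≈ 0.70732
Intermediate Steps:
V = 19435 (V = -2 + (11390 - 1*(-8047)) = -2 + (11390 + 8047) = -2 + 19437 = 19435)
k = 5 (k = 2 + (0 + 3) = 2 + 3 = 5)
t = -5451 (t = (5*818 - 9628) + 87 = (4090 - 9628) + 87 = -5538 + 87 = -5451)
((-9124 + V) + t)/(-14412 + 21283) = ((-9124 + 19435) - 5451)/(-14412 + 21283) = (10311 - 5451)/6871 = 4860*(1/6871) = 4860/6871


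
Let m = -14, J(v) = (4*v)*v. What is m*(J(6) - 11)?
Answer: -1862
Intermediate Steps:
J(v) = 4*v**2
m*(J(6) - 11) = -14*(4*6**2 - 11) = -14*(4*36 - 11) = -14*(144 - 11) = -14*133 = -1862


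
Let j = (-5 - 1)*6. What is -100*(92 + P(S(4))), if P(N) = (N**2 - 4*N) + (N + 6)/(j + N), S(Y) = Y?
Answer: -36675/4 ≈ -9168.8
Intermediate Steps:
j = -36 (j = -6*6 = -36)
P(N) = N**2 - 4*N + (6 + N)/(-36 + N) (P(N) = (N**2 - 4*N) + (N + 6)/(-36 + N) = (N**2 - 4*N) + (6 + N)/(-36 + N) = N**2 - 4*N + (6 + N)/(-36 + N))
-100*(92 + P(S(4))) = -100*(92 + (6 + 4**3 - 40*4**2 + 145*4)/(-36 + 4)) = -100*(92 + (6 + 64 - 40*16 + 580)/(-32)) = -100*(92 - (6 + 64 - 640 + 580)/32) = -100*(92 - 1/32*10) = -100*(92 - 5/16) = -100*1467/16 = -36675/4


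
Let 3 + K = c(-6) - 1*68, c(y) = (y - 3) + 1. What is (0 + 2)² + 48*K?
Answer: -3788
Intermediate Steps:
c(y) = -2 + y (c(y) = (-3 + y) + 1 = -2 + y)
K = -79 (K = -3 + ((-2 - 6) - 1*68) = -3 + (-8 - 68) = -3 - 76 = -79)
(0 + 2)² + 48*K = (0 + 2)² + 48*(-79) = 2² - 3792 = 4 - 3792 = -3788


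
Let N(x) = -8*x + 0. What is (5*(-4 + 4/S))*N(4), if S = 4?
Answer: 480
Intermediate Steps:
N(x) = -8*x
(5*(-4 + 4/S))*N(4) = (5*(-4 + 4/4))*(-8*4) = (5*(-4 + 4*(¼)))*(-32) = (5*(-4 + 1))*(-32) = (5*(-3))*(-32) = -15*(-32) = 480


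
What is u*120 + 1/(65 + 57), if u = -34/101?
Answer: -497659/12322 ≈ -40.388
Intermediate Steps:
u = -34/101 (u = -34*1/101 = -34/101 ≈ -0.33663)
u*120 + 1/(65 + 57) = -34/101*120 + 1/(65 + 57) = -4080/101 + 1/122 = -497659/12322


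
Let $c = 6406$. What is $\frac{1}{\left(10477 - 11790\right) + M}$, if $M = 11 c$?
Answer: $\frac{1}{69153} \approx 1.4461 \cdot 10^{-5}$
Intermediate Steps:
$M = 70466$ ($M = 11 \cdot 6406 = 70466$)
$\frac{1}{\left(10477 - 11790\right) + M} = \frac{1}{\left(10477 - 11790\right) + 70466} = \frac{1}{-1313 + 70466} = \frac{1}{69153}$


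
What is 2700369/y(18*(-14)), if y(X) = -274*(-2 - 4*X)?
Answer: -2700369/275644 ≈ -9.7966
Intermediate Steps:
y(X) = 548 + 1096*X
2700369/y(18*(-14)) = 2700369/(548 + 1096*(18*(-14))) = 2700369/(548 + 1096*(-252)) = 2700369/(548 - 276192) = 2700369/(-275644) = 2700369*(-1/275644) = -2700369/275644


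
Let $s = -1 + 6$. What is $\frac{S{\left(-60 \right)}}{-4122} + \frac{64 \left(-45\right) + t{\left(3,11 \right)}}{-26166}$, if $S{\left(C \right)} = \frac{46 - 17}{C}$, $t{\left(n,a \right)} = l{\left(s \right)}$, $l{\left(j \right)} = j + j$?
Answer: $\frac{16918267}{154080360} \approx 0.1098$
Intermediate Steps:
$s = 5$
$l{\left(j \right)} = 2 j$
$t{\left(n,a \right)} = 10$ ($t{\left(n,a \right)} = 2 \cdot 5 = 10$)
$S{\left(C \right)} = \frac{29}{C}$ ($S{\left(C \right)} = \frac{46 - 17}{C} = \frac{29}{C}$)
$\frac{S{\left(-60 \right)}}{-4122} + \frac{64 \left(-45\right) + t{\left(3,11 \right)}}{-26166} = \frac{29 \frac{1}{-60}}{-4122} + \frac{64 \left(-45\right) + 10}{-26166} = 29 \left(- \frac{1}{60}\right) \left(- \frac{1}{4122}\right) + \left(-2880 + 10\right) \left(- \frac{1}{26166}\right) = \left(- \frac{29}{60}\right) \left(- \frac{1}{4122}\right) - - \frac{205}{1869} = \frac{29}{247320} + \frac{205}{1869} = \frac{16918267}{154080360}$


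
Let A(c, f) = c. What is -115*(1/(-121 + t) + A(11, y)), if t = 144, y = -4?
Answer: -1270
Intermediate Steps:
-115*(1/(-121 + t) + A(11, y)) = -115*(1/(-121 + 144) + 11) = -115*(1/23 + 11) = -115*254/23 = -1270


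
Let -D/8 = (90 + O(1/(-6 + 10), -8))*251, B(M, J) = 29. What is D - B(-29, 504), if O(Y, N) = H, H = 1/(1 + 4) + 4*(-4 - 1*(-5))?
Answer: -945913/5 ≈ -1.8918e+5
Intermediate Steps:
H = 21/5 (H = 1/5 + 4*(-4 + 5) = ⅕ + 4*1 = ⅕ + 4 = 21/5 ≈ 4.2000)
O(Y, N) = 21/5
D = -945768/5 (D = -8*(90 + 21/5)*251 = -3768*251/5 = -8*118221/5 = -945768/5 ≈ -1.8915e+5)
D - B(-29, 504) = -945768/5 - 1*29 = -945768/5 - 29 = -945913/5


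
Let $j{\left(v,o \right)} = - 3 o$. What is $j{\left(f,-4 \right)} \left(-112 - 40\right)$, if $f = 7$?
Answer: $-1824$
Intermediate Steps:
$j{\left(f,-4 \right)} \left(-112 - 40\right) = \left(-3\right) \left(-4\right) \left(-112 - 40\right) = 12 \left(-152\right) = -1824$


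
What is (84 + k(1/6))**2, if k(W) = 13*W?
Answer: 267289/36 ≈ 7424.7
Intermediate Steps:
(84 + k(1/6))**2 = (84 + 13/6)**2 = (517/6)**2 = 267289/36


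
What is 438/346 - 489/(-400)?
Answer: 172197/69200 ≈ 2.4884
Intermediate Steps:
438/346 - 489/(-400) = 438*(1/346) - 489*(-1/400) = 219/173 + 489/400 = 172197/69200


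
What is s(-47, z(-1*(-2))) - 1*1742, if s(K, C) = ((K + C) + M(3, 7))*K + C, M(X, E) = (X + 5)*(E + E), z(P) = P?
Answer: -4889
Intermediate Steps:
M(X, E) = 2*E*(5 + X) (M(X, E) = (5 + X)*(2*E) = 2*E*(5 + X))
s(K, C) = C + K*(112 + C + K) (s(K, C) = ((K + C) + 2*7*(5 + 3))*K + C = ((C + K) + 2*7*8)*K + C = ((C + K) + 112)*K + C = (112 + C + K)*K + C = K*(112 + C + K) + C = C + K*(112 + C + K))
s(-47, z(-1*(-2))) - 1*1742 = (-1*(-2) + (-47)² + 112*(-47) - 1*(-2)*(-47)) - 1*1742 = (2 + 2209 - 5264 + 2*(-47)) - 1742 = (2 + 2209 - 5264 - 94) - 1742 = -3147 - 1742 = -4889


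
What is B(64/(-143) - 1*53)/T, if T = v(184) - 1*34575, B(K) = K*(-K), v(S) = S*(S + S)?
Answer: -58415449/677618513 ≈ -0.086207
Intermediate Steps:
v(S) = 2*S² (v(S) = S*(2*S) = 2*S²)
B(K) = -K²
T = 33137 (T = 2*184² - 1*34575 = 2*33856 - 34575 = 67712 - 34575 = 33137)
B(64/(-143) - 1*53)/T = -(64/(-143) - 1*53)²/33137 = -(64*(-1/143) - 53)²*(1/33137) = -(-64/143 - 53)²*(1/33137) = -(-7643/143)²*(1/33137) = -1*58415449/20449*(1/33137) = -58415449/20449*1/33137 = -58415449/677618513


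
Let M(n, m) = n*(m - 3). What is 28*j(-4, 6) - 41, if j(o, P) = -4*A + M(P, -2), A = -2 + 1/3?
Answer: -2083/3 ≈ -694.33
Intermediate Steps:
M(n, m) = n*(-3 + m)
A = -5/3 (A = -2 + 1/3 = -5/3 ≈ -1.6667)
j(o, P) = 20/3 - 5*P (j(o, P) = -4*(-5/3) + P*(-3 - 2) = 20/3 + P*(-5) = 20/3 - 5*P)
28*j(-4, 6) - 41 = 28*(20/3 - 5*6) - 41 = 28*(20/3 - 30) - 41 = 28*(-70/3) - 41 = -1960/3 - 41 = -2083/3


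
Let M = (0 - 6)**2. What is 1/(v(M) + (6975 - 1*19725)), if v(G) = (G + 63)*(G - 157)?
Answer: -1/24729 ≈ -4.0438e-5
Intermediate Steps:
M = 36 (M = (-6)**2 = 36)
v(G) = (-157 + G)*(63 + G) (v(G) = (63 + G)*(-157 + G) = (-157 + G)*(63 + G))
1/(v(M) + (6975 - 1*19725)) = 1/((-9891 + 36**2 - 94*36) + (6975 - 1*19725)) = 1/((-9891 + 1296 - 3384) + (6975 - 19725)) = 1/(-11979 - 12750) = 1/(-24729) = -1/24729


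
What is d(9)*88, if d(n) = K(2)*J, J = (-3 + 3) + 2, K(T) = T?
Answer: 352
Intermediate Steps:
J = 2 (J = 0 + 2 = 2)
d(n) = 4 (d(n) = 2*2 = 4)
d(9)*88 = 4*88 = 352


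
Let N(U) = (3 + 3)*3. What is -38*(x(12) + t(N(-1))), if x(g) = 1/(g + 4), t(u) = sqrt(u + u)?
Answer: -1843/8 ≈ -230.38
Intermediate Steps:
N(U) = 18 (N(U) = 6*3 = 18)
t(u) = sqrt(2)*sqrt(u) (t(u) = sqrt(2*u) = sqrt(2)*sqrt(u))
x(g) = 1/(4 + g)
-38*(x(12) + t(N(-1))) = -38*(1/(4 + 12) + sqrt(2)*sqrt(18)) = -38*(1/16 + sqrt(2)*(3*sqrt(2))) = -38*(1/16 + 6) = -38*97/16 = -1843/8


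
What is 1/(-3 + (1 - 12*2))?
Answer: -1/26 ≈ -0.038462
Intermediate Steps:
1/(-3 + (1 - 12*2)) = 1/(-3 + (1 - 24)) = 1/(-3 - 23) = 1/(-26) = -1/26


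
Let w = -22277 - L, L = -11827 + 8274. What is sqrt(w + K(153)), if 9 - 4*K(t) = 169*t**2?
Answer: 2*I*sqrt(251938) ≈ 1003.9*I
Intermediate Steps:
K(t) = 9/4 - 169*t**2/4
L = -3553
w = -18724 (w = -22277 - 1*(-3553) = -22277 + 3553 = -18724)
sqrt(w + K(153)) = sqrt(-18724 + (9/4 - 169/4*153**2)) = sqrt(-18724 + (9/4 - 169/4*23409)) = sqrt(-18724 + (9/4 - 3956121/4)) = sqrt(-18724 - 989028) = sqrt(-1007752) = 2*I*sqrt(251938)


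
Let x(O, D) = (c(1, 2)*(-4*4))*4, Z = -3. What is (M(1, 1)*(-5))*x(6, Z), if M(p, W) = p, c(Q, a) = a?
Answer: 640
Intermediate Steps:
x(O, D) = -128 (x(O, D) = (2*(-4*4))*4 = (2*(-16))*4 = -32*4 = -128)
(M(1, 1)*(-5))*x(6, Z) = (1*(-5))*(-128) = -5*(-128) = 640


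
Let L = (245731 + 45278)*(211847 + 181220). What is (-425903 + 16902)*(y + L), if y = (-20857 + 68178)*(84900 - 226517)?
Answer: -44043099491890546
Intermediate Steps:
y = -6701458057 (y = 47321*(-141617) = -6701458057)
L = 114386034603 (L = 291009*393067 = 114386034603)
(-425903 + 16902)*(y + L) = (-425903 + 16902)*(-6701458057 + 114386034603) = -409001*107684576546 = -44043099491890546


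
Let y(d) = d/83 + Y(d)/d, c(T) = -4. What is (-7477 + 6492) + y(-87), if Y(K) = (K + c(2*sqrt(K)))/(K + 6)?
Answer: -576748127/584901 ≈ -986.06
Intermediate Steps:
Y(K) = (-4 + K)/(6 + K) (Y(K) = (K - 4)/(K + 6) = (-4 + K)/(6 + K))
y(d) = d/83 + (-4 + d)/(d*(6 + d)) (y(d) = d/83 + ((-4 + d)/(6 + d))/d = d*(1/83) + (-4 + d)/(d*(6 + d)) = d/83 + (-4 + d)/(d*(6 + d)))
(-7477 + 6492) + y(-87) = (-7477 + 6492) + (-4 - 87 + (1/83)*(-87)**2*(6 - 87))/((-87)*(6 - 87)) = -985 - 1/87*(-4 - 87 + (1/83)*7569*(-81))/(-81) = -985 - 1/87*(-1/81)*(-4 - 87 - 613089/83) = -985 - 1/87*(-1/81)*(-620642/83) = -985 - 620642/584901 = -576748127/584901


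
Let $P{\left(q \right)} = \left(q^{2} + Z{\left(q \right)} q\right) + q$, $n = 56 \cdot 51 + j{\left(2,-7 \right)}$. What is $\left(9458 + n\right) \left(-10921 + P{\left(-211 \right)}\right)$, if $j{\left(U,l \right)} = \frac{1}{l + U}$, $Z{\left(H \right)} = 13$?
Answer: $\frac{1886843574}{5} \approx 3.7737 \cdot 10^{8}$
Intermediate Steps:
$j{\left(U,l \right)} = \frac{1}{U + l}$
$n = \frac{14279}{5}$ ($n = 56 \cdot 51 + \frac{1}{2 - 7} = 2856 + \frac{1}{-5} = 2856 - \frac{1}{5} = \frac{14279}{5} \approx 2855.8$)
$P{\left(q \right)} = q^{2} + 14 q$ ($P{\left(q \right)} = \left(q^{2} + 13 q\right) + q = q^{2} + 14 q$)
$\left(9458 + n\right) \left(-10921 + P{\left(-211 \right)}\right) = \left(9458 + \frac{14279}{5}\right) \left(-10921 - 211 \left(14 - 211\right)\right) = \frac{61569 \left(-10921 - -41567\right)}{5} = \frac{61569 \left(-10921 + 41567\right)}{5} = \frac{61569}{5} \cdot 30646 = \frac{1886843574}{5}$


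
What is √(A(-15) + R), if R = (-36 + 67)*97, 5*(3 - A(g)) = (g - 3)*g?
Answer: 2*√739 ≈ 54.369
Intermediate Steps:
A(g) = 3 - g*(-3 + g)/5 (A(g) = 3 - (g - 3)*g/5 = 3 - (-3 + g)*g/5 = 3 - g*(-3 + g)/5)
R = 3007 (R = 31*97 = 3007)
√(A(-15) + R) = √((3 - ⅕*(-15)² + (⅗)*(-15)) + 3007) = √((3 - ⅕*225 - 9) + 3007) = √((3 - 45 - 9) + 3007) = √(-51 + 3007) = √2956 = 2*√739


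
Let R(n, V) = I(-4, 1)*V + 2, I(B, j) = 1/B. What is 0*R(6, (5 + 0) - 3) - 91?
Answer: -91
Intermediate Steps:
R(n, V) = 2 - V/4 (R(n, V) = V/(-4) + 2 = -V/4 + 2 = 2 - V/4)
0*R(6, (5 + 0) - 3) - 91 = 0*(2 - ((5 + 0) - 3)/4) - 91 = 0*(2 - (5 - 3)/4) - 91 = 0*(2 - ¼*2) - 91 = 0*(2 - ½) - 91 = 0*(3/2) - 91 = 0 - 91 = -91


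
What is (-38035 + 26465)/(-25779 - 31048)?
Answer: 11570/56827 ≈ 0.20360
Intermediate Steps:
(-38035 + 26465)/(-25779 - 31048) = -11570/(-56827) = -11570*(-1/56827) = 11570/56827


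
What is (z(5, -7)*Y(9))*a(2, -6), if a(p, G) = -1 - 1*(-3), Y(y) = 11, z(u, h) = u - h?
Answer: 264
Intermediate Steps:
a(p, G) = 2 (a(p, G) = -1 + 3 = 2)
(z(5, -7)*Y(9))*a(2, -6) = ((5 - 1*(-7))*11)*2 = ((5 + 7)*11)*2 = (12*11)*2 = 132*2 = 264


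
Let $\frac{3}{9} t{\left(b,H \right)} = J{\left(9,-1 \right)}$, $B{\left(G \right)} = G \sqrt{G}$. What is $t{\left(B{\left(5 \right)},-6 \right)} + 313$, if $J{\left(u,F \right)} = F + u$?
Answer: $337$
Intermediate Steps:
$B{\left(G \right)} = G^{\frac{3}{2}}$
$t{\left(b,H \right)} = 24$ ($t{\left(b,H \right)} = 3 \left(-1 + 9\right) = 3 \cdot 8 = 24$)
$t{\left(B{\left(5 \right)},-6 \right)} + 313 = 24 + 313 = 337$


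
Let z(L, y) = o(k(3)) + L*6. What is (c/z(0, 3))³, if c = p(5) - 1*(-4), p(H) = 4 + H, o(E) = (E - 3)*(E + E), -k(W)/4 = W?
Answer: 2197/46656000 ≈ 4.7089e-5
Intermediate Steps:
k(W) = -4*W
o(E) = 2*E*(-3 + E) (o(E) = (-3 + E)*(2*E) = 2*E*(-3 + E))
c = 13 (c = (4 + 5) - 1*(-4) = 9 + 4 = 13)
z(L, y) = 360 + 6*L (z(L, y) = 2*(-4*3)*(-3 - 4*3) + L*6 = 2*(-12)*(-3 - 12) + 6*L = 2*(-12)*(-15) + 6*L = 360 + 6*L)
(c/z(0, 3))³ = (13/(360 + 6*0))³ = (13/(360 + 0))³ = (13/360)³ = 2197/46656000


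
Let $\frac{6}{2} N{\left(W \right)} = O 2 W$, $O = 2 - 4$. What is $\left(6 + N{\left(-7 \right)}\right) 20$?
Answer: $\frac{920}{3} \approx 306.67$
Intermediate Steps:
$O = -2$ ($O = 2 - 4 = -2$)
$N{\left(W \right)} = - \frac{4 W}{3}$ ($N{\left(W \right)} = \frac{\left(-2\right) 2 W}{3} = \frac{\left(-4\right) W}{3} = - \frac{4 W}{3}$)
$\left(6 + N{\left(-7 \right)}\right) 20 = \left(6 - - \frac{28}{3}\right) 20 = \left(6 + \frac{28}{3}\right) 20 = \frac{46}{3} \cdot 20 = \frac{920}{3}$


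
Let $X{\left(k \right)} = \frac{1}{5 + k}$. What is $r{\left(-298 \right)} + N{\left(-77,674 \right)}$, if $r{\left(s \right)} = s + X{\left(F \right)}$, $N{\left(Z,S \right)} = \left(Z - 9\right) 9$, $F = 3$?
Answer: $- \frac{8575}{8} \approx -1071.9$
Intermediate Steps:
$N{\left(Z,S \right)} = -81 + 9 Z$ ($N{\left(Z,S \right)} = \left(-9 + Z\right) 9 = -81 + 9 Z$)
$r{\left(s \right)} = \frac{1}{8} + s$ ($r{\left(s \right)} = s + \frac{1}{5 + 3} = s + \frac{1}{8} = \frac{1}{8} + s$)
$r{\left(-298 \right)} + N{\left(-77,674 \right)} = \left(\frac{1}{8} - 298\right) + \left(-81 + 9 \left(-77\right)\right) = - \frac{2383}{8} - 774 = - \frac{8575}{8}$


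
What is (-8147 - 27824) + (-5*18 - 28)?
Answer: -36089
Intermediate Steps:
(-8147 - 27824) + (-5*18 - 28) = -35971 + (-90 - 28) = -35971 - 118 = -36089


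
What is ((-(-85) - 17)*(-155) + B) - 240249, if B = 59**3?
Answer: -45410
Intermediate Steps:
B = 205379
((-(-85) - 17)*(-155) + B) - 240249 = ((-(-85) - 17)*(-155) + 205379) - 240249 = ((-17*(-5) - 17)*(-155) + 205379) - 240249 = ((85 - 17)*(-155) + 205379) - 240249 = (68*(-155) + 205379) - 240249 = (-10540 + 205379) - 240249 = 194839 - 240249 = -45410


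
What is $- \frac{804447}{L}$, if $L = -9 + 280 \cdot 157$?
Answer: $- \frac{804447}{43951} \approx -18.303$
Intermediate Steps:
$L = 43951$ ($L = -9 + 43960 = 43951$)
$- \frac{804447}{L} = - \frac{804447}{43951}$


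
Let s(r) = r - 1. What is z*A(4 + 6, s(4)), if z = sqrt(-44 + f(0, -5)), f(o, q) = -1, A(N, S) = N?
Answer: 30*I*sqrt(5) ≈ 67.082*I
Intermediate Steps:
s(r) = -1 + r
z = 3*I*sqrt(5) (z = sqrt(-44 - 1) = sqrt(-45) = 3*I*sqrt(5) ≈ 6.7082*I)
z*A(4 + 6, s(4)) = (3*I*sqrt(5))*(4 + 6) = (3*I*sqrt(5))*10 = 30*I*sqrt(5)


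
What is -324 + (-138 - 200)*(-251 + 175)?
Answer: 25364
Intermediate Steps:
-324 + (-138 - 200)*(-251 + 175) = -324 - 338*(-76) = -324 + 25688 = 25364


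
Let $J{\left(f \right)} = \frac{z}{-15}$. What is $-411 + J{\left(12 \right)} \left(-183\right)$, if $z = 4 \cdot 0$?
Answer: $-411$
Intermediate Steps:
$z = 0$
$J{\left(f \right)} = 0$ ($J{\left(f \right)} = \frac{0}{-15} = 0 \left(- \frac{1}{15}\right) = 0$)
$-411 + J{\left(12 \right)} \left(-183\right) = -411 + 0 \left(-183\right) = -411 + 0 = -411$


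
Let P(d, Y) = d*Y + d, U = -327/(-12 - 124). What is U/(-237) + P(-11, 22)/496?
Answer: -346537/666128 ≈ -0.52023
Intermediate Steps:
U = 327/136 (U = -327/(-136) = -327*(-1/136) = 327/136 ≈ 2.4044)
P(d, Y) = d + Y*d (P(d, Y) = Y*d + d = d + Y*d)
U/(-237) + P(-11, 22)/496 = (327/136)/(-237) - 11*(1 + 22)/496 = (327/136)*(-1/237) - 11*23*(1/496) = -109/10744 - 253*1/496 = -109/10744 - 253/496 = -346537/666128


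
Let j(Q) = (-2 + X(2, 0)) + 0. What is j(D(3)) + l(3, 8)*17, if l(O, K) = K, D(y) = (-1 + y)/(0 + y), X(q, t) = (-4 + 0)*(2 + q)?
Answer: 118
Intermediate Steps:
X(q, t) = -8 - 4*q (X(q, t) = -4*(2 + q) = -8 - 4*q)
D(y) = (-1 + y)/y
j(Q) = -18 (j(Q) = (-2 + (-8 - 4*2)) + 0 = (-2 + (-8 - 8)) + 0 = (-2 - 16) + 0 = -18 + 0 = -18)
j(D(3)) + l(3, 8)*17 = -18 + 8*17 = -18 + 136 = 118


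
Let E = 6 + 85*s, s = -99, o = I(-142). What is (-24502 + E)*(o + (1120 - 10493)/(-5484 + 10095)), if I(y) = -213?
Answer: 32631783076/4611 ≈ 7.0769e+6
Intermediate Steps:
o = -213
E = -8409 (E = 6 + 85*(-99) = 6 - 8415 = -8409)
(-24502 + E)*(o + (1120 - 10493)/(-5484 + 10095)) = (-24502 - 8409)*(-213 + (1120 - 10493)/(-5484 + 10095)) = -32911*(-213 - 9373/4611) = -32911*(-991516/4611) = 32631783076/4611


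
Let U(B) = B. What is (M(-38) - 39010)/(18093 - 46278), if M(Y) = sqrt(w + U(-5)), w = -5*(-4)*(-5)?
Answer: 7802/5637 - I*sqrt(105)/28185 ≈ 1.3841 - 0.00036356*I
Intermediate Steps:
w = -100 (w = 20*(-5) = -100)
M(Y) = I*sqrt(105) (M(Y) = sqrt(-100 - 5) = sqrt(-105) = I*sqrt(105))
(M(-38) - 39010)/(18093 - 46278) = (I*sqrt(105) - 39010)/(18093 - 46278) = (-39010 + I*sqrt(105))/(-28185) = (-39010 + I*sqrt(105))*(-1/28185) = 7802/5637 - I*sqrt(105)/28185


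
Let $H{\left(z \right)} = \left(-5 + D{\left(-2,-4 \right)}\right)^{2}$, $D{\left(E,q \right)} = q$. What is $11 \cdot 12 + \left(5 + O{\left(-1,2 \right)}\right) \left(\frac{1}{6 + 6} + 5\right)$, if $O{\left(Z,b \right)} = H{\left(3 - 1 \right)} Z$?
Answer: $- \frac{763}{3} \approx -254.33$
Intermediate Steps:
$H{\left(z \right)} = 81$ ($H{\left(z \right)} = \left(-5 - 4\right)^{2} = \left(-9\right)^{2} = 81$)
$O{\left(Z,b \right)} = 81 Z$
$11 \cdot 12 + \left(5 + O{\left(-1,2 \right)}\right) \left(\frac{1}{6 + 6} + 5\right) = 11 \cdot 12 + \left(5 + 81 \left(-1\right)\right) \left(\frac{1}{6 + 6} + 5\right) = 132 + \left(5 - 81\right) \left(\frac{1}{12} + 5\right) = 132 - 76 \left(\frac{1}{12} + 5\right) = 132 - \frac{1159}{3} = - \frac{763}{3}$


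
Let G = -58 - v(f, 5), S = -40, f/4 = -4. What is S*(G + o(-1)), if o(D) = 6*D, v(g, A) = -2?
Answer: 2480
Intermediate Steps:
f = -16 (f = 4*(-4) = -16)
G = -56 (G = -58 - 1*(-2) = -58 + 2 = -56)
S*(G + o(-1)) = -40*(-56 + 6*(-1)) = -40*(-56 - 6) = -40*(-62) = 2480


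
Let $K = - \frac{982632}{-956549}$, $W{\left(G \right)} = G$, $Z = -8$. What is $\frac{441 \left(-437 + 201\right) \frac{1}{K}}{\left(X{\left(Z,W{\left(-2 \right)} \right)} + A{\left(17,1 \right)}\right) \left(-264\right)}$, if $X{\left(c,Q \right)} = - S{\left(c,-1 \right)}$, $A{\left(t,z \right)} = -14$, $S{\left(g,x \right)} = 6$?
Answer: $- \frac{35914067}{1871680} \approx -19.188$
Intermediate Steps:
$X{\left(c,Q \right)} = -6$ ($X{\left(c,Q \right)} = \left(-1\right) 6 = -6$)
$K = \frac{982632}{956549}$ ($K = \left(-982632\right) \left(- \frac{1}{956549}\right) = \frac{982632}{956549} \approx 1.0273$)
$\frac{441 \left(-437 + 201\right) \frac{1}{K}}{\left(X{\left(Z,W{\left(-2 \right)} \right)} + A{\left(17,1 \right)}\right) \left(-264\right)} = \frac{441 \left(-437 + 201\right) \frac{1}{\frac{982632}{956549}}}{\left(-6 - 14\right) \left(-264\right)} = \frac{441 \left(-236\right) \frac{956549}{982632}}{\left(-20\right) \left(-264\right)} = \frac{\left(-104076\right) \frac{956549}{982632}}{5280} = \left(- \frac{1185164211}{11698}\right) \frac{1}{5280} = - \frac{35914067}{1871680}$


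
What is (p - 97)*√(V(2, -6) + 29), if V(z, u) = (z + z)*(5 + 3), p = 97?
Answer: 0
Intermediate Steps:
V(z, u) = 16*z (V(z, u) = (2*z)*8 = 16*z)
(p - 97)*√(V(2, -6) + 29) = (97 - 97)*√(16*2 + 29) = 0*√(32 + 29) = 0*√61 = 0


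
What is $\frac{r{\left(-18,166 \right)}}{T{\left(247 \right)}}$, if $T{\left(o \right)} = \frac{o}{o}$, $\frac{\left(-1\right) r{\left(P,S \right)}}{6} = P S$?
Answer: $17928$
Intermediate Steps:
$r{\left(P,S \right)} = - 6 P S$
$T{\left(o \right)} = 1$
$\frac{r{\left(-18,166 \right)}}{T{\left(247 \right)}} = \frac{\left(-6\right) \left(-18\right) 166}{1} = 17928 \cdot 1 = 17928$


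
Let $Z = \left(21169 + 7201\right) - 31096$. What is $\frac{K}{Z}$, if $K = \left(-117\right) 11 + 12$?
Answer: $\frac{1275}{2726} \approx 0.46772$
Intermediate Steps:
$Z = -2726$ ($Z = 28370 - 31096 = -2726$)
$K = -1275$ ($K = -1287 + 12 = -1275$)
$\frac{K}{Z} = - \frac{1275}{-2726} = \left(-1275\right) \left(- \frac{1}{2726}\right) = \frac{1275}{2726}$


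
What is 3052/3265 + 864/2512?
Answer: 655474/512605 ≈ 1.2787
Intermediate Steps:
3052/3265 + 864/2512 = 3052*(1/3265) + 864*(1/2512) = 3052/3265 + 54/157 = 655474/512605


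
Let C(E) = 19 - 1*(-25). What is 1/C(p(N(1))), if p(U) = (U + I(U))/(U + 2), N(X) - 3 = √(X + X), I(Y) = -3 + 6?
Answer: 1/44 ≈ 0.022727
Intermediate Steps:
I(Y) = 3
N(X) = 3 + √2*√X (N(X) = 3 + √(X + X) = 3 + √(2*X) = 3 + √2*√X)
p(U) = (3 + U)/(2 + U) (p(U) = (U + 3)/(U + 2) = (3 + U)/(2 + U))
C(E) = 44 (C(E) = 19 + 25 = 44)
1/C(p(N(1))) = 1/44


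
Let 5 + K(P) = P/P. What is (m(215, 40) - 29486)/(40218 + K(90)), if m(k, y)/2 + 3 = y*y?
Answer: -13146/20107 ≈ -0.65380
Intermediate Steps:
m(k, y) = -6 + 2*y² (m(k, y) = -6 + 2*(y*y) = -6 + 2*y²)
K(P) = -4 (K(P) = -5 + P/P = -5 + 1 = -4)
(m(215, 40) - 29486)/(40218 + K(90)) = ((-6 + 2*40²) - 29486)/(40218 - 4) = ((-6 + 2*1600) - 29486)/40214 = ((-6 + 3200) - 29486)*(1/40214) = (3194 - 29486)*(1/40214) = -26292*1/40214 = -13146/20107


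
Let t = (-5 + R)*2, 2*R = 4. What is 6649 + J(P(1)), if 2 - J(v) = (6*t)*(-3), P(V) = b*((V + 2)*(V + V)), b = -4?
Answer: 6543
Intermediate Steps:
R = 2 (R = (1/2)*4 = 2)
t = -6 (t = (-5 + 2)*2 = -3*2 = -6)
P(V) = -8*V*(2 + V) (P(V) = -4*(V + 2)*(V + V) = -4*(2 + V)*2*V = -8*V*(2 + V))
J(v) = -106 (J(v) = 2 - 6*(-6)*(-3) = 2 - (-36)*(-3) = 2 - 1*108 = 2 - 108 = -106)
6649 + J(P(1)) = 6649 - 106 = 6543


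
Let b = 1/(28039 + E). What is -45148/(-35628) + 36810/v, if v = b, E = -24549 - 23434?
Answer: -6538972855193/8907 ≈ -7.3414e+8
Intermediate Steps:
E = -47983
b = -1/19944 (b = 1/(28039 - 47983) = 1/(-19944) = -1/19944 ≈ -5.0140e-5)
v = -1/19944 ≈ -5.0140e-5
-45148/(-35628) + 36810/v = -45148/(-35628) + 36810/(-1/19944) = -45148*(-1/35628) + 36810*(-19944) = 11287/8907 - 734138640 = -6538972855193/8907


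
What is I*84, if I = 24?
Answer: 2016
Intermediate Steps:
I*84 = 24*84 = 2016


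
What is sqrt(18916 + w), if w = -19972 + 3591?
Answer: 13*sqrt(15) ≈ 50.349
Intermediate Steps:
w = -16381
sqrt(18916 + w) = sqrt(18916 - 16381) = sqrt(2535) = 13*sqrt(15)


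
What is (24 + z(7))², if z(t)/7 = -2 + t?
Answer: 3481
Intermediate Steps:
z(t) = -14 + 7*t (z(t) = 7*(-2 + t) = -14 + 7*t)
(24 + z(7))² = (24 + (-14 + 7*7))² = (24 + (-14 + 49))² = (24 + 35)² = 59² = 3481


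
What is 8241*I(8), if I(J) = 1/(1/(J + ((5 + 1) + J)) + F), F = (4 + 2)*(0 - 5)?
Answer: -181302/659 ≈ -275.12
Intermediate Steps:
F = -30 (F = 6*(-5) = -30)
I(J) = 1/(-30 + 1/(6 + 2*J)) (I(J) = 1/(1/(J + ((5 + 1) + J)) - 30) = 1/(1/(J + (6 + J)) - 30) = 1/(1/(6 + 2*J) - 30) = 1/(-30 + 1/(6 + 2*J)))
8241*I(8) = 8241*(2*(-3 - 1*8)/(179 + 60*8)) = 8241*(2*(-3 - 8)/(179 + 480)) = 8241*(2*(-11)/659) = 8241*(2*(1/659)*(-11)) = 8241*(-22/659) = -181302/659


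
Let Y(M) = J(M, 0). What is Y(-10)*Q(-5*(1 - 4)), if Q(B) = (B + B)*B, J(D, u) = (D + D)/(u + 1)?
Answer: -9000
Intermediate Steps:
J(D, u) = 2*D/(1 + u) (J(D, u) = (2*D)/(1 + u) = 2*D/(1 + u))
Y(M) = 2*M (Y(M) = 2*M/(1 + 0) = 2*M/1 = 2*M*1 = 2*M)
Q(B) = 2*B² (Q(B) = (2*B)*B = 2*B²)
Y(-10)*Q(-5*(1 - 4)) = (2*(-10))*(2*(-5*(1 - 4))²) = -40*(-5*(-3))² = -40*15² = -40*225 = -20*450 = -9000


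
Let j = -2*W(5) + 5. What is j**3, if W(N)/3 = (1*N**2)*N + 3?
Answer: -444194947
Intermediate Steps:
W(N) = 9 + 3*N**3 (W(N) = 3*((1*N**2)*N + 3) = 3*(N**2*N + 3) = 3*(N**3 + 3) = 3*(3 + N**3) = 9 + 3*N**3)
j = -763 (j = -2*(9 + 3*5**3) + 5 = -2*(9 + 3*125) + 5 = -2*(9 + 375) + 5 = -2*384 + 5 = -768 + 5 = -763)
j**3 = (-763)**3 = -444194947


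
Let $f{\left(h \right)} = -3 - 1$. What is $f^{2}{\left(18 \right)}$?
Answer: $16$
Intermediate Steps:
$f{\left(h \right)} = -4$ ($f{\left(h \right)} = -3 - 1 = -4$)
$f^{2}{\left(18 \right)} = \left(-4\right)^{2} = 16$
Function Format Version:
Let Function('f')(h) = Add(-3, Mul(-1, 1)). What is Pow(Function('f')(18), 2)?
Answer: 16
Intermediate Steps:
Function('f')(h) = -4 (Function('f')(h) = Add(-3, -1) = -4)
Pow(Function('f')(18), 2) = Pow(-4, 2) = 16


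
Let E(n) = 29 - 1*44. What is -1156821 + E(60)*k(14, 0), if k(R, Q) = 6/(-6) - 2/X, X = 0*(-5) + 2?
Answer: -1156791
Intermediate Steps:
E(n) = -15 (E(n) = 29 - 44 = -15)
X = 2 (X = 0 + 2 = 2)
k(R, Q) = -2 (k(R, Q) = 6/(-6) - 2/2 = 6*(-1/6) - 2*1/2 = -1 - 1 = -2)
-1156821 + E(60)*k(14, 0) = -1156821 - 15*(-2) = -1156821 + 30 = -1156791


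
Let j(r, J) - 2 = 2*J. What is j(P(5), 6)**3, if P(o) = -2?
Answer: 2744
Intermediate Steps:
j(r, J) = 2 + 2*J
j(P(5), 6)**3 = (2 + 2*6)**3 = (2 + 12)**3 = 14**3 = 2744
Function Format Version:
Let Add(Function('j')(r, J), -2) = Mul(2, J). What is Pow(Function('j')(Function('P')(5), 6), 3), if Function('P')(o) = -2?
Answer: 2744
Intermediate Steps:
Function('j')(r, J) = Add(2, Mul(2, J))
Pow(Function('j')(Function('P')(5), 6), 3) = Pow(Add(2, Mul(2, 6)), 3) = Pow(Add(2, 12), 3) = Pow(14, 3) = 2744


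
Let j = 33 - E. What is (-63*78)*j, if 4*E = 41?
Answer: -223587/2 ≈ -1.1179e+5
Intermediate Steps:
E = 41/4 (E = (1/4)*41 = 41/4 ≈ 10.250)
j = 91/4 (j = 33 - 1*41/4 = 33 - 41/4 = 91/4 ≈ 22.750)
(-63*78)*j = -63*78*(91/4) = -4914*91/4 = -223587/2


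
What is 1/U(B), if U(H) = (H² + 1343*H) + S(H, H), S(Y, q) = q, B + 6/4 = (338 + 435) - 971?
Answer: -4/913311 ≈ -4.3797e-6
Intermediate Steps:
B = -399/2 (B = -3/2 + ((338 + 435) - 971) = -3/2 + (773 - 971) = -3/2 - 198 = -399/2 ≈ -199.50)
U(H) = H² + 1344*H (U(H) = (H² + 1343*H) + H = H² + 1344*H)
1/U(B) = 1/(-399*(1344 - 399/2)/2) = 1/(-399/2*2289/2) = 1/(-913311/4) = -4/913311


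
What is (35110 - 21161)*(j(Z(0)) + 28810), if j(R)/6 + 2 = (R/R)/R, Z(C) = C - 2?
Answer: 401661455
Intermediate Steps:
Z(C) = -2 + C
j(R) = -12 + 6/R (j(R) = -12 + 6*((R/R)/R) = -12 + 6*(1/R) = -12 + 6/R)
(35110 - 21161)*(j(Z(0)) + 28810) = (35110 - 21161)*((-12 + 6/(-2 + 0)) + 28810) = 13949*((-12 + 6/(-2)) + 28810) = 13949*((-12 + 6*(-½)) + 28810) = 13949*((-12 - 3) + 28810) = 13949*(-15 + 28810) = 13949*28795 = 401661455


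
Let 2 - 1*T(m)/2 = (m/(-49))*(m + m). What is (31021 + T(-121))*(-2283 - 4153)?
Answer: -10161086004/49 ≈ -2.0737e+8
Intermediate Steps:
T(m) = 4 + 4*m²/49 (T(m) = 4 - 2*m/(-49)*(m + m) = 4 - 2*m*(-1/49)*2*m = 4 - 2*(-m/49)*2*m = 4 - (-4)*m²/49 = 4 + 4*m²/49)
(31021 + T(-121))*(-2283 - 4153) = (31021 + (4 + (4/49)*(-121)²))*(-2283 - 4153) = (31021 + (4 + (4/49)*14641))*(-6436) = (31021 + (4 + 58564/49))*(-6436) = (31021 + 58760/49)*(-6436) = (1578789/49)*(-6436) = -10161086004/49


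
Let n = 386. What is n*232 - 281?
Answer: 89271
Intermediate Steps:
n*232 - 281 = 386*232 - 281 = 89552 - 281 = 89271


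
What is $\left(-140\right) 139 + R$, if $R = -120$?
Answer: $-19580$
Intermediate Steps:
$\left(-140\right) 139 + R = \left(-140\right) 139 - 120 = -19460 - 120 = -19580$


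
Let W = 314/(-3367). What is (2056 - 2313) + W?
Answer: -865633/3367 ≈ -257.09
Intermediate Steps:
W = -314/3367 (W = 314*(-1/3367) = -314/3367 ≈ -0.093258)
(2056 - 2313) + W = (2056 - 2313) - 314/3367 = -257 - 314/3367 = -865633/3367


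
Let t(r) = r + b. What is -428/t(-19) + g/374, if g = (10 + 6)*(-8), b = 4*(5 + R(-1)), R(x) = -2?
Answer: 79588/1309 ≈ 60.801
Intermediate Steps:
b = 12 (b = 4*(5 - 2) = 4*3 = 12)
g = -128 (g = 16*(-8) = -128)
t(r) = 12 + r (t(r) = r + 12 = 12 + r)
-428/t(-19) + g/374 = -428/(12 - 19) - 128/374 = -428/(-7) - 128*1/374 = -428*(-⅐) - 64/187 = 428/7 - 64/187 = 79588/1309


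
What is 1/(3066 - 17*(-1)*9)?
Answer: 1/3219 ≈ 0.00031066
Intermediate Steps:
1/(3066 - 17*(-1)*9) = 1/(3066 + 17*9) = 1/(3066 + 153) = 1/3219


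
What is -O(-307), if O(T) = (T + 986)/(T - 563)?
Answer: 679/870 ≈ 0.78046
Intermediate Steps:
O(T) = (986 + T)/(-563 + T)
-O(-307) = -(986 - 307)/(-563 - 307) = -679/(-870) = -(-1)*679/870 = -1*(-679/870) = 679/870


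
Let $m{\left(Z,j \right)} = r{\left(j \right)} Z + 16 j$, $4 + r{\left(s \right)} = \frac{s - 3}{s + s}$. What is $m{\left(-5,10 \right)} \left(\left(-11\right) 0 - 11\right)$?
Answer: $- \frac{7843}{4} \approx -1960.8$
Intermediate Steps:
$r{\left(s \right)} = -4 + \frac{-3 + s}{2 s}$ ($r{\left(s \right)} = -4 + \frac{s - 3}{s + s} = -4 + \frac{-3 + s}{2 s}$)
$m{\left(Z,j \right)} = 16 j + \frac{Z \left(-3 - 7 j\right)}{2 j}$ ($m{\left(Z,j \right)} = \frac{-3 - 7 j}{2 j} Z + 16 j = \frac{Z \left(-3 - 7 j\right)}{2 j} + 16 j = 16 j + \frac{Z \left(-3 - 7 j\right)}{2 j}$)
$m{\left(-5,10 \right)} \left(\left(-11\right) 0 - 11\right) = \frac{32 \cdot 10^{2} - - 5 \left(3 + 7 \cdot 10\right)}{2 \cdot 10} \left(\left(-11\right) 0 - 11\right) = \frac{1}{2} \cdot \frac{1}{10} \left(32 \cdot 100 - - 5 \left(3 + 70\right)\right) \left(0 - 11\right) = \frac{1}{2} \cdot \frac{1}{10} \left(3200 - \left(-5\right) 73\right) \left(-11\right) = \frac{1}{2} \cdot \frac{1}{10} \left(3200 + 365\right) \left(-11\right) = \frac{1}{2} \cdot \frac{1}{10} \cdot 3565 \left(-11\right) = \frac{713}{4} \left(-11\right) = - \frac{7843}{4}$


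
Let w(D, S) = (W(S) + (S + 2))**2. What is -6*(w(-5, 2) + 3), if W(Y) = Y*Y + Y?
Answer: -618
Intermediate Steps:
W(Y) = Y + Y**2 (W(Y) = Y**2 + Y = Y + Y**2)
w(D, S) = (2 + S + S*(1 + S))**2 (w(D, S) = (S*(1 + S) + (S + 2))**2 = (S*(1 + S) + (2 + S))**2 = (2 + S + S*(1 + S))**2)
-6*(w(-5, 2) + 3) = -6*((2 + 2 + 2*(1 + 2))**2 + 3) = -6*((2 + 2 + 2*3)**2 + 3) = -6*((2 + 2 + 6)**2 + 3) = -6*(10**2 + 3) = -6*(100 + 3) = -6*103 = -618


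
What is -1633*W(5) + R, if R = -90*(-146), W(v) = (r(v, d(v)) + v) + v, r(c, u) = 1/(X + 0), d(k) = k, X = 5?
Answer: -17583/5 ≈ -3516.6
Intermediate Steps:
r(c, u) = ⅕ (r(c, u) = 1/(5 + 0) = 1/5 = ⅕)
W(v) = ⅕ + 2*v (W(v) = (⅕ + v) + v = ⅕ + 2*v)
R = 13140
-1633*W(5) + R = -1633*(⅕ + 2*5) + 13140 = -1633*(⅕ + 10) + 13140 = -1633*51/5 + 13140 = -83283/5 + 13140 = -17583/5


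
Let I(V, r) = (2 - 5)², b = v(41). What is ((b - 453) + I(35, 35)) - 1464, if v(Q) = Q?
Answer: -1867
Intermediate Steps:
b = 41
I(V, r) = 9 (I(V, r) = (-3)² = 9)
((b - 453) + I(35, 35)) - 1464 = ((41 - 453) + 9) - 1464 = (-412 + 9) - 1464 = -403 - 1464 = -1867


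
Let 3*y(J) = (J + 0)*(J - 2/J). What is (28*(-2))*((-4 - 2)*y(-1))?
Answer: -112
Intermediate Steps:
y(J) = J*(J - 2/J)/3 (y(J) = ((J + 0)*(J - 2/J))/3 = (J*(J - 2/J))/3 = J*(J - 2/J)/3)
(28*(-2))*((-4 - 2)*y(-1)) = (28*(-2))*((-4 - 2)*(-2/3 + (1/3)*(-1)**2)) = -(-336)*(-2/3 + (1/3)*1) = -(-336)*(-2/3 + 1/3) = -(-336)*(-1)/3 = -56*2 = -112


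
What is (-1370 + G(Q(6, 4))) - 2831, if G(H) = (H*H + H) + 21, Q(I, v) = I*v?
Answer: -3580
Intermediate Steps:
G(H) = 21 + H + H² (G(H) = (H² + H) + 21 = (H + H²) + 21 = 21 + H + H²)
(-1370 + G(Q(6, 4))) - 2831 = (-1370 + (21 + 6*4 + (6*4)²)) - 2831 = (-1370 + (21 + 24 + 24²)) - 2831 = (-1370 + (21 + 24 + 576)) - 2831 = (-1370 + 621) - 2831 = -749 - 2831 = -3580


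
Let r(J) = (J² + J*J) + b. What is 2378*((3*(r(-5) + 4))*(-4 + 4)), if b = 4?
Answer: 0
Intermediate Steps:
r(J) = 4 + 2*J² (r(J) = (J² + J*J) + 4 = (J² + J²) + 4 = 2*J² + 4 = 4 + 2*J²)
2378*((3*(r(-5) + 4))*(-4 + 4)) = 2378*((3*((4 + 2*(-5)²) + 4))*(-4 + 4)) = 2378*((3*((4 + 2*25) + 4))*0) = 2378*((3*((4 + 50) + 4))*0) = 2378*((3*(54 + 4))*0) = 2378*((3*58)*0) = 2378*(174*0) = 2378*0 = 0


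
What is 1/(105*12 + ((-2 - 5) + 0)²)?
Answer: 1/1309 ≈ 0.00076394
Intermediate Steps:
1/(105*12 + ((-2 - 5) + 0)²) = 1/(1260 + (-7 + 0)²) = 1/(1260 + (-7)²) = 1/(1260 + 49) = 1/1309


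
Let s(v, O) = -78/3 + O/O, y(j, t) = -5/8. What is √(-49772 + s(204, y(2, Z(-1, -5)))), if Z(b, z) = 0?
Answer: 3*I*√5533 ≈ 223.15*I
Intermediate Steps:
y(j, t) = -5/8 (y(j, t) = -5*⅛ = -5/8)
s(v, O) = -25 (s(v, O) = -78*⅓ + 1 = -26 + 1 = -25)
√(-49772 + s(204, y(2, Z(-1, -5)))) = √(-49772 - 25) = √(-49797) = 3*I*√5533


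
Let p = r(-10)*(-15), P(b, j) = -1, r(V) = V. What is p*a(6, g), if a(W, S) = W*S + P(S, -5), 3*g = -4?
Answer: -1350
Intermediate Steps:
g = -4/3 (g = (⅓)*(-4) = -4/3 ≈ -1.3333)
a(W, S) = -1 + S*W (a(W, S) = W*S - 1 = S*W - 1 = -1 + S*W)
p = 150 (p = -10*(-15) = 150)
p*a(6, g) = 150*(-1 - 4/3*6) = 150*(-1 - 8) = 150*(-9) = -1350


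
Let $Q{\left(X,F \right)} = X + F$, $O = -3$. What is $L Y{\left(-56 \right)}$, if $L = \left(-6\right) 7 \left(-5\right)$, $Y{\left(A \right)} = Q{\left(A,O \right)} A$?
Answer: $693840$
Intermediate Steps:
$Q{\left(X,F \right)} = F + X$
$Y{\left(A \right)} = A \left(-3 + A\right)$ ($Y{\left(A \right)} = \left(-3 + A\right) A = A \left(-3 + A\right)$)
$L = 210$ ($L = \left(-42\right) \left(-5\right) = 210$)
$L Y{\left(-56 \right)} = 210 \left(- 56 \left(-3 - 56\right)\right) = 210 \left(\left(-56\right) \left(-59\right)\right) = 210 \cdot 3304 = 693840$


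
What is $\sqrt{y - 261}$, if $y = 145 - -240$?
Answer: $2 \sqrt{31} \approx 11.136$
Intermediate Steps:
$y = 385$ ($y = 145 + 240 = 385$)
$\sqrt{y - 261} = \sqrt{385 - 261} = \sqrt{124} = 2 \sqrt{31}$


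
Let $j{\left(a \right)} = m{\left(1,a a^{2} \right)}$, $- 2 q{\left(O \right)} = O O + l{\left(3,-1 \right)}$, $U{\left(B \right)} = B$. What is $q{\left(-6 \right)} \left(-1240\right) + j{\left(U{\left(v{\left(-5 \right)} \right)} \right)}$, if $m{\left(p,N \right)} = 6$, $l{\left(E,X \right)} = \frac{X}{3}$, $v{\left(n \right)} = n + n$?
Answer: $\frac{66358}{3} \approx 22119.0$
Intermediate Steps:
$v{\left(n \right)} = 2 n$
$l{\left(E,X \right)} = \frac{X}{3}$ ($l{\left(E,X \right)} = X \frac{1}{3} = \frac{X}{3}$)
$q{\left(O \right)} = \frac{1}{6} - \frac{O^{2}}{2}$ ($q{\left(O \right)} = - \frac{O O + \frac{1}{3} \left(-1\right)}{2} = - \frac{O^{2} - \frac{1}{3}}{2} = - \frac{- \frac{1}{3} + O^{2}}{2} = \frac{1}{6} - \frac{O^{2}}{2}$)
$j{\left(a \right)} = 6$
$q{\left(-6 \right)} \left(-1240\right) + j{\left(U{\left(v{\left(-5 \right)} \right)} \right)} = \left(\frac{1}{6} - \frac{\left(-6\right)^{2}}{2}\right) \left(-1240\right) + 6 = \left(\frac{1}{6} - 18\right) \left(-1240\right) + 6 = \left(- \frac{107}{6}\right) \left(-1240\right) + 6 = \frac{66340}{3} + 6 = \frac{66358}{3}$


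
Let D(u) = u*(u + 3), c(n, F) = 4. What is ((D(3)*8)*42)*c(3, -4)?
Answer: 24192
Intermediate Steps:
D(u) = u*(3 + u)
((D(3)*8)*42)*c(3, -4) = (((3*(3 + 3))*8)*42)*4 = (((3*6)*8)*42)*4 = ((18*8)*42)*4 = (144*42)*4 = 6048*4 = 24192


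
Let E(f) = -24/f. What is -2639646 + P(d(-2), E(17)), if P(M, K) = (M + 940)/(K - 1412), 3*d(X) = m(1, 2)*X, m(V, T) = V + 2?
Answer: -31712715017/12014 ≈ -2.6396e+6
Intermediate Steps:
m(V, T) = 2 + V
d(X) = X (d(X) = ((2 + 1)*X)/3 = (3*X)/3 = X)
P(M, K) = (940 + M)/(-1412 + K)
-2639646 + P(d(-2), E(17)) = -2639646 + (940 - 2)/(-1412 - 24/17) = -2639646 + 938/(-1412 - 24*1/17) = -2639646 + 938/(-1412 - 24/17) = -2639646 + 938/(-24028/17) = -2639646 - 17/24028*938 = -2639646 - 7973/12014 = -31712715017/12014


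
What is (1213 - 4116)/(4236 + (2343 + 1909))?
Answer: -2903/8488 ≈ -0.34201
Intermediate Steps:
(1213 - 4116)/(4236 + (2343 + 1909)) = -2903/(4236 + 4252) = -2903/8488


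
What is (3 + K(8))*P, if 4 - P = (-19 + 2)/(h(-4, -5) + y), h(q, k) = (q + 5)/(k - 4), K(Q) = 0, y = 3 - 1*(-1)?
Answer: 879/35 ≈ 25.114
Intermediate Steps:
y = 4 (y = 3 + 1 = 4)
h(q, k) = (5 + q)/(-4 + k)
P = 293/35 (P = 4 - (-19 + 2)/((5 - 4)/(-4 - 5) + 4) = 4 - (-17)/(1/(-9) + 4) = 4 - (-17)/(-⅑*1 + 4) = 4 - (-17)/(-⅑ + 4) = 4 - (-17)/35/9 = 4 - (-17)*9/35 = 4 - 1*(-153/35) = 4 + 153/35 = 293/35 ≈ 8.3714)
(3 + K(8))*P = (3 + 0)*(293/35) = 3*(293/35) = 879/35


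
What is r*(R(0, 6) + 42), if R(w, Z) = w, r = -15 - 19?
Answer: -1428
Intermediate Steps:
r = -34
r*(R(0, 6) + 42) = -34*(0 + 42) = -34*42 = -1428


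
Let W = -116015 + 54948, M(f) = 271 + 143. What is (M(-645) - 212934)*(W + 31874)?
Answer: 6204096360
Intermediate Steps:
M(f) = 414
W = -61067
(M(-645) - 212934)*(W + 31874) = (414 - 212934)*(-61067 + 31874) = -212520*(-29193) = 6204096360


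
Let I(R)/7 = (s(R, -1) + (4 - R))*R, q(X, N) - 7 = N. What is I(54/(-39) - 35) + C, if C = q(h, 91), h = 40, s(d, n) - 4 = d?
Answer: -25214/13 ≈ -1939.5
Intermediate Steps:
s(d, n) = 4 + d
q(X, N) = 7 + N
I(R) = 56*R (I(R) = 7*(((4 + R) + (4 - R))*R) = 7*(8*R) = 56*R)
C = 98 (C = 7 + 91 = 98)
I(54/(-39) - 35) + C = 56*(54/(-39) - 35) + 98 = 56*(54*(-1/39) - 35) + 98 = 56*(-18/13 - 35) + 98 = 56*(-473/13) + 98 = -26488/13 + 98 = -25214/13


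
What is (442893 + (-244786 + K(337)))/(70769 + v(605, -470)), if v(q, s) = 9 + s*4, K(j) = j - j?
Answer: 198107/68898 ≈ 2.8754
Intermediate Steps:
K(j) = 0
v(q, s) = 9 + 4*s
(442893 + (-244786 + K(337)))/(70769 + v(605, -470)) = (442893 + (-244786 + 0))/(70769 + (9 + 4*(-470))) = (442893 - 244786)/(70769 + (9 - 1880)) = 198107/(70769 - 1871) = 198107/68898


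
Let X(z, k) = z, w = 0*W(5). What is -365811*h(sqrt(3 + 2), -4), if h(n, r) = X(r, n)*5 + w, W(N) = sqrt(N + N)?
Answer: 7316220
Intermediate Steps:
W(N) = sqrt(2)*sqrt(N) (W(N) = sqrt(2*N) = sqrt(2)*sqrt(N))
w = 0 (w = 0*(sqrt(2)*sqrt(5)) = 0*sqrt(10) = 0)
h(n, r) = 5*r (h(n, r) = r*5 + 0 = 5*r + 0 = 5*r)
-365811*h(sqrt(3 + 2), -4) = -1829055*(-4) = -365811*(-20) = 7316220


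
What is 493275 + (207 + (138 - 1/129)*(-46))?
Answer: 62840332/129 ≈ 4.8713e+5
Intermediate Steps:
493275 + (207 + (138 - 1/129)*(-46)) = 493275 + (207 + (17801/129)*(-46)) = 493275 + (207 - 818846/129) = 493275 - 792143/129 = 62840332/129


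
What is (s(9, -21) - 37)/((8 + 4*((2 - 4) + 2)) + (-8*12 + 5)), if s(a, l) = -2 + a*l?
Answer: 228/83 ≈ 2.7470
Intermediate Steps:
(s(9, -21) - 37)/((8 + 4*((2 - 4) + 2)) + (-8*12 + 5)) = ((-2 + 9*(-21)) - 37)/((8 + 4*((2 - 4) + 2)) + (-8*12 + 5)) = ((-2 - 189) - 37)/((8 + 4*(-2 + 2)) + (-96 + 5)) = (-191 - 37)/((8 + 4*0) - 91) = -228/((8 + 0) - 91) = -228/(8 - 91) = -228/(-83) = -228*(-1/83) = 228/83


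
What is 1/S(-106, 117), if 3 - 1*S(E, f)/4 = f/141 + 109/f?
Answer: 5499/27244 ≈ 0.20184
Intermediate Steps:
S(E, f) = 12 - 436/f - 4*f/141 (S(E, f) = 12 - 4*(f/141 + 109/f) = 12 - 4*(109/f + f/141) = 12 + (-436/f - 4*f/141) = 12 - 436/f - 4*f/141)
1/S(-106, 117) = 1/(12 - 436/117 - 4/141*117) = 1/(12 - 436*1/117 - 156/47) = 1/(12 - 436/117 - 156/47) = 1/(27244/5499) = 5499/27244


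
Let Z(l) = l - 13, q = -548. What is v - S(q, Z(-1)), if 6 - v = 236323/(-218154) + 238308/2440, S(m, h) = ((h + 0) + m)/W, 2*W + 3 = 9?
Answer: 3218706143/33268485 ≈ 96.749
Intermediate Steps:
W = 3 (W = -3/2 + (½)*9 = -3/2 + 9/2 = 3)
Z(l) = -13 + l
S(m, h) = h/3 + m/3 (S(m, h) = ((h + 0) + m)/3 = (h + m)*(⅓) = h/3 + m/3)
v = -3013590047/33268485 (v = 6 - (236323/(-218154) + 238308/2440) = 6 - (236323*(-1/218154) + 238308*(1/2440)) = 6 - (-236323/218154 + 59577/610) = 6 - 1*3213200957/33268485 = 6 - 3213200957/33268485 = -3013590047/33268485 ≈ -90.584)
v - S(q, Z(-1)) = -3013590047/33268485 - ((-13 - 1)/3 + (⅓)*(-548)) = -3013590047/33268485 - ((⅓)*(-14) - 548/3) = -3013590047/33268485 - (-14/3 - 548/3) = -3013590047/33268485 - 1*(-562/3) = -3013590047/33268485 + 562/3 = 3218706143/33268485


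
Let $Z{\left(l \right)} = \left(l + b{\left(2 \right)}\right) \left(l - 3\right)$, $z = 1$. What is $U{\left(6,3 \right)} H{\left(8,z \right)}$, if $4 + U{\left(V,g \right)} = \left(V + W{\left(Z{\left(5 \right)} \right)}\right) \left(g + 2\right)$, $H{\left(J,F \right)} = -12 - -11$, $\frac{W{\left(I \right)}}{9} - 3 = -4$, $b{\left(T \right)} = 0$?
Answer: $19$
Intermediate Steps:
$Z{\left(l \right)} = l \left(-3 + l\right)$ ($Z{\left(l \right)} = \left(l + 0\right) \left(l - 3\right) = l \left(-3 + l\right)$)
$W{\left(I \right)} = -9$ ($W{\left(I \right)} = 27 + 9 \left(-4\right) = 27 - 36 = -9$)
$H{\left(J,F \right)} = -1$ ($H{\left(J,F \right)} = -12 + 11 = -1$)
$U{\left(V,g \right)} = -4 + \left(-9 + V\right) \left(2 + g\right)$ ($U{\left(V,g \right)} = -4 + \left(V - 9\right) \left(g + 2\right) = -4 + \left(-9 + V\right) \left(2 + g\right)$)
$U{\left(6,3 \right)} H{\left(8,z \right)} = \left(-22 - 27 + 2 \cdot 6 + 6 \cdot 3\right) \left(-1\right) = \left(-22 - 27 + 12 + 18\right) \left(-1\right) = \left(-19\right) \left(-1\right) = 19$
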